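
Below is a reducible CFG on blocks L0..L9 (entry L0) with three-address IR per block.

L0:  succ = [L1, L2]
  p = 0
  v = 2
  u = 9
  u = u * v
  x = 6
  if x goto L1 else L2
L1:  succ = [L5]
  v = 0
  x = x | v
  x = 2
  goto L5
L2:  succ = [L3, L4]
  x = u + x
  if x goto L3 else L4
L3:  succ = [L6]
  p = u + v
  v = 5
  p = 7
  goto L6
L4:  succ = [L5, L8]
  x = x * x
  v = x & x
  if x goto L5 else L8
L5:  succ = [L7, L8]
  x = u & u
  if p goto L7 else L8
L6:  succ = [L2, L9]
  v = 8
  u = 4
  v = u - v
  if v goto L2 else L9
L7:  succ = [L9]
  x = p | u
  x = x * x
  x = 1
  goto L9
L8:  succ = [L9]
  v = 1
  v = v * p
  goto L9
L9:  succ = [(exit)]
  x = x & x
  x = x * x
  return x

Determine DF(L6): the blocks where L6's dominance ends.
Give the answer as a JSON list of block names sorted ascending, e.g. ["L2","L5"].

Answer: ["L2", "L9"]

Derivation:
idom tree: L1←L0 L2←L0 L3←L2 L4←L2 L5←L0 L6←L3 L7←L5 L8←L0 L9←L0
Dom at joins:
  L2: preds {L0,L6}: {L0} ∩ {L0,L2,L3,L6} = {L0}; idom=L0
  L5: preds {L1,L4}: {L0,L1} ∩ {L0,L2,L4} = {L0}; idom=L0
  L8: preds {L4,L5}: {L0,L2,L4} ∩ {L0,L5} = {L0}; idom=L0
  L9: preds {L6,L7,L8}: {L0,L2,L3,L6} ∩ {L0,L5,L7} ∩ {L0,L8} = {L0}; idom=L0

DF derivation:
  join L2 pred L0: · stop@L0
  join L2 pred L6: L6→L3→L2 stop@L0
  join L5 pred L1: L1 stop@L0
  join L5 pred L4: L4→L2 stop@L0
  join L8 pred L4: L4→L2 stop@L0
  join L8 pred L5: L5 stop@L0
  join L9 pred L6: L6→L3→L2 stop@L0
  join L9 pred L7: L7→L5 stop@L0
  join L9 pred L8: L8 stop@L0
  DF(L0)=∅
  DF(L1)={L5}
  DF(L2)={L2,L5,L8,L9}
  DF(L3)={L2,L9}
  DF(L4)={L5,L8}
  DF(L5)={L8,L9}
  DF(L6)={L2,L9}
  DF(L7)={L9}
  DF(L8)={L9}
  DF(L9)=∅

DF(L6) = ["L2", "L9"]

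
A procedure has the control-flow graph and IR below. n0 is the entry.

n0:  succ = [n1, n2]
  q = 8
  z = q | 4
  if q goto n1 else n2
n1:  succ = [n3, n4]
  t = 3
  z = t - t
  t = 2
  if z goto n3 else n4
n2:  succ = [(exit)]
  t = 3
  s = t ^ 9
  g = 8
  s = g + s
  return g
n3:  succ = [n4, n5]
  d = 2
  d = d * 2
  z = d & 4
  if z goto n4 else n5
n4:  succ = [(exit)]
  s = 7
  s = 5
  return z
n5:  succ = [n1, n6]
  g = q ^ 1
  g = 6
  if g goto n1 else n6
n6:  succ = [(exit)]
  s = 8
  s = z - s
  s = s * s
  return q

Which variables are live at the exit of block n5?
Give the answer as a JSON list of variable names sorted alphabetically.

def/use:
  n0: {q,z} / ∅
  n1: {t,z} / ∅
  n2: {g,s,t} / ∅
  n3: {d,z} / ∅
  n4: {s} / {z}
  n5: {g} / {q}
  n6: {s} / {q,z}

Backward fixpoint:
  n0 li=∅ lo={q}
  n1 li={q} lo={q,z}
  n2 li=∅ lo=∅
  n3 li={q} lo={q,z}
  n4 li={z} lo=∅
  n5 li={q,z} lo={q,z}
  n6 li={q,z} lo=∅

live-out(n5) = ["q", "z"]

Answer: ["q", "z"]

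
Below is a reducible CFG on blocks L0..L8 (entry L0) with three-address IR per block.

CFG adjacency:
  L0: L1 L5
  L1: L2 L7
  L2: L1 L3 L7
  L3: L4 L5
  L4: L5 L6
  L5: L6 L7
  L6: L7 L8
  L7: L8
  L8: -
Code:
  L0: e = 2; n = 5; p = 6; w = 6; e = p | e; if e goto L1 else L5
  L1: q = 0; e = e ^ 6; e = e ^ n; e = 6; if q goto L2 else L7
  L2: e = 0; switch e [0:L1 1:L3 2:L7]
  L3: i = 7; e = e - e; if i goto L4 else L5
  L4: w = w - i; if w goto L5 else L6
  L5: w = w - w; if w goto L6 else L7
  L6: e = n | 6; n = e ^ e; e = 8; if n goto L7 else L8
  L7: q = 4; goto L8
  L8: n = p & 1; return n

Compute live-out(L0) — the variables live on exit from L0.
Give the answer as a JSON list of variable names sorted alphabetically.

Answer: ["e", "n", "p", "w"]

Derivation:
Per-block:
  L0: {e,n,p,w} / ∅
  L1: {e,q} / {e,n}
  L2: {e} / ∅
  L3: {e,i} / {e}
  L4: {w} / {i,w}
  L5: {w} / {w}
  L6: {e,n} / {n}
  L7: {q} / ∅
  L8: {n} / {p}

Liveness:
  L0: in=∅ out={e,n,p,w}
  L1: in={e,n,p,w} out={n,p,w}
  L2: in={n,p,w} out={e,n,p,w}
  L3: in={e,n,p,w} out={i,n,p,w}
  L4: in={i,n,p,w} out={n,p,w}
  L5: in={n,p,w} out={n,p}
  L6: in={n,p} out={p}
  L7: in={p} out={p}
  L8: in={p} out=∅

live-out(L0) = ["e", "n", "p", "w"]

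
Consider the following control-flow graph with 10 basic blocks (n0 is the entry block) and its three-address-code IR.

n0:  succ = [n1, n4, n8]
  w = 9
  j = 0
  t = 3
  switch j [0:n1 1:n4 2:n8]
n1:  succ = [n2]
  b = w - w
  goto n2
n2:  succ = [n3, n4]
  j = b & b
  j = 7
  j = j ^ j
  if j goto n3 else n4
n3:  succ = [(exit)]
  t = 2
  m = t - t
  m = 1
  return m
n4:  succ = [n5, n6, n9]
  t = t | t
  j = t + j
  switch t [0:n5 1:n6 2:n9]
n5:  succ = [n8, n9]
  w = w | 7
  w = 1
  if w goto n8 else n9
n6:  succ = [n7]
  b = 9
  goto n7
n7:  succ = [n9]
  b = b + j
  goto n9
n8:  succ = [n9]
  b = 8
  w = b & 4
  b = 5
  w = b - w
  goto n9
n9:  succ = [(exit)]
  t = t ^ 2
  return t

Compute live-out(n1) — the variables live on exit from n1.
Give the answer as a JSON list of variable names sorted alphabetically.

Block summaries:
  n0: {j,t,w} / ∅
  n1: {b} / {w}
  n2: {j} / {b}
  n3: {m,t} / ∅
  n4: {j,t} / {j,t}
  n5: {w} / {w}
  n6: {b} / ∅
  n7: {b} / {b,j}
  n8: {b,w} / ∅
  n9: {t} / {t}

Liveness:
  n0 li=∅ lo={j,t,w}
  n1 li={t,w} lo={b,t,w}
  n2 li={b,t,w} lo={j,t,w}
  n3 li=∅ lo=∅
  n4 li={j,t,w} lo={j,t,w}
  n5 li={t,w} lo={t}
  n6 li={j,t} lo={b,j,t}
  n7 li={b,j,t} lo={t}
  n8 li={t} lo={t}
  n9 li={t} lo=∅

live-out(n1) = ["b", "t", "w"]

Answer: ["b", "t", "w"]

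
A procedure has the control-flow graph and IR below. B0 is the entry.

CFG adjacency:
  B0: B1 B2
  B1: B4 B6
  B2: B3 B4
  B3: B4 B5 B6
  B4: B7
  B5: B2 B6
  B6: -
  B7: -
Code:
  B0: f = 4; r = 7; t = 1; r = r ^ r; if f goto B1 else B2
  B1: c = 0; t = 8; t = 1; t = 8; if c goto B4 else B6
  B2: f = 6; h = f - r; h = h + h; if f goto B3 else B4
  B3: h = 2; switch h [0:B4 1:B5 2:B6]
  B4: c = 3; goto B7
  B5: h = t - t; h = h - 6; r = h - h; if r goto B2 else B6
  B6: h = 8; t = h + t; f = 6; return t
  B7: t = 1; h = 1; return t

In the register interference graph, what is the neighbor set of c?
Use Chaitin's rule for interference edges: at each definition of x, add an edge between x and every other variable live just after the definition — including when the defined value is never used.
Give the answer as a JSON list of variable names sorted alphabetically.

def/use:
  B0 def {f,r,t} use ∅
  B1 def {c,t} use ∅
  B2 def {f,h} use {r}
  B3 def {h} use ∅
  B4 def {c} use ∅
  B5 def {h,r} use {t}
  B6 def {f,h,t} use {t}
  B7 def {h,t} use ∅

Live sets:
  B0: in=∅ out={r,t}
  B1: in=∅ out={t}
  B2: in={r,t} out={t}
  B3: in={t} out={t}
  B4: in=∅ out=∅
  B5: in={t} out={r,t}
  B6: in={t} out=∅
  B7: in=∅ out=∅

Conflict graph:
  c↔{t}
  f↔{h,r,t}
  h↔{f,t}
  r↔{f,t}
  t↔{c,f,h,r}

N(c) = ["t"]

Answer: ["t"]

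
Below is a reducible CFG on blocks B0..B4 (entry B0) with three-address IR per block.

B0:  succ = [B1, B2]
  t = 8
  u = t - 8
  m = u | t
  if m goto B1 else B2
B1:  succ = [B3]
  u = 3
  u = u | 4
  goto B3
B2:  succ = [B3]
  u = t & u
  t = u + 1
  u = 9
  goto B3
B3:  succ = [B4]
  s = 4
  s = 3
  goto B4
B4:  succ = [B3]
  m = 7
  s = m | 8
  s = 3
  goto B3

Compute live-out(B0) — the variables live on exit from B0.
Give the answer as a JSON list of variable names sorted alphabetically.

Answer: ["t", "u"]

Analysis:
Per-block:
  B0: {m,t,u} / ∅
  B1: {u} / ∅
  B2: {t,u} / {t,u}
  B3: {s} / ∅
  B4: {m,s} / ∅

Liveness:
  live B0: ∅→{t,u}
  live B1: ∅→∅
  live B2: {t,u}→∅
  live B3: ∅→∅
  live B4: ∅→∅

live-out(B0) = ["t", "u"]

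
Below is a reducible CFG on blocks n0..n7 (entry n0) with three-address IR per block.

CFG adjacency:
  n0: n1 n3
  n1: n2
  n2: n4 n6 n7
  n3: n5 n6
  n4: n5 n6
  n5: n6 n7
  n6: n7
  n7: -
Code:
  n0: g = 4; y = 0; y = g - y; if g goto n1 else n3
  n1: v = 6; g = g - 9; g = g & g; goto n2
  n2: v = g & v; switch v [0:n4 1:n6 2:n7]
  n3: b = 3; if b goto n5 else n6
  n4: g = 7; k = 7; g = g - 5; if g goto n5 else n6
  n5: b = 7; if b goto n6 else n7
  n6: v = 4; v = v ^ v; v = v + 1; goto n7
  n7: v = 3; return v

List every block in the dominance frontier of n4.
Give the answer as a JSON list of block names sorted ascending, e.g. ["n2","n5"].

Answer: ["n5", "n6"]

Working:
idom tree: n1←n0 n2←n1 n3←n0 n4←n2 n5←n0 n6←n0 n7←n0
Join-block Dom:
  n5: preds {n3,n4}: {n0,n3} ∩ {n0,n1,n2,n4} = {n0}; idom=n0
  n6: preds {n2,n3,n4,n5}: {n0,n1,n2} ∩ {n0,n3} ∩ {n0,n1,n2,n4} ∩ {n0,n5} = {n0}; idom=n0
  n7: preds {n2,n5,n6}: {n0,n1,n2} ∩ {n0,n5} ∩ {n0,n6} = {n0}; idom=n0

DF derivation:
  n5←n3: walk n3 to n0
  n5←n4: walk n4→n2→n1 to n0
  n6←n2: walk n2→n1 to n0
  n6←n3: walk n3 to n0
  n6←n4: walk n4→n2→n1 to n0
  n6←n5: walk n5 to n0
  n7←n2: walk n2→n1 to n0
  n7←n5: walk n5 to n0
  n7←n6: walk n6 to n0
  n0: DF=∅
  n1: DF={n5,n6,n7}
  n2: DF={n5,n6,n7}
  n3: DF={n5,n6}
  n4: DF={n5,n6}
  n5: DF={n6,n7}
  n6: DF={n7}
  n7: DF=∅

DF(n4) = ["n5", "n6"]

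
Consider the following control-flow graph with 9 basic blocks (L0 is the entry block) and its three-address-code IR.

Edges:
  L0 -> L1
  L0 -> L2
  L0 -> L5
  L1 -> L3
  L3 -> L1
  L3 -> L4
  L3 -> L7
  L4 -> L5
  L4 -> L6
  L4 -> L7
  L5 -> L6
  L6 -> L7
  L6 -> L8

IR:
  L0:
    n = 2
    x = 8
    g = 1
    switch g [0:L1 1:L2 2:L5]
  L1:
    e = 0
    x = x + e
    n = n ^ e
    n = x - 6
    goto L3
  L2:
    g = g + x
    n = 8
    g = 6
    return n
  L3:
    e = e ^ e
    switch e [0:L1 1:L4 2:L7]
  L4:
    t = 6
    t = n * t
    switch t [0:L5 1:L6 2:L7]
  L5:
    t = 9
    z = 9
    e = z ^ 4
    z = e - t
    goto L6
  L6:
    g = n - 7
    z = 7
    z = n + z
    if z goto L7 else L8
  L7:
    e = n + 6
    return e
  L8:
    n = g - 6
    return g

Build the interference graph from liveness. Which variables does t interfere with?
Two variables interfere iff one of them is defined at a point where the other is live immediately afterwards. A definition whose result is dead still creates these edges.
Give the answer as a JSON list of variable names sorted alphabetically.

def/use:
  L0: def={g,n,x} ue=∅
  L1: def={e,n,x} ue={n,x}
  L2: def={g,n} ue={g,x}
  L3: def={e} ue={e}
  L4: def={t} ue={n}
  L5: def={e,t,z} ue=∅
  L6: def={g,z} ue={n}
  L7: def={e} ue={n}
  L8: def={n} ue={g}

Live sets:
  live L0: ∅→{g,n,x}
  live L1: {n,x}→{e,n,x}
  live L2: {g,x}→∅
  live L3: {e,n,x}→{n,x}
  live L4: {n}→{n}
  live L5: {n}→{n}
  live L6: {n}→{g,n}
  live L7: {n}→∅
  live L8: {g}→∅

Interference:
  e: {n,t,x}
  g: {n,x,z}
  n: {e,g,t,x,z}
  t: {e,n,z}
  x: {e,g,n}
  z: {g,n,t}

N(t) = ["e", "n", "z"]

Answer: ["e", "n", "z"]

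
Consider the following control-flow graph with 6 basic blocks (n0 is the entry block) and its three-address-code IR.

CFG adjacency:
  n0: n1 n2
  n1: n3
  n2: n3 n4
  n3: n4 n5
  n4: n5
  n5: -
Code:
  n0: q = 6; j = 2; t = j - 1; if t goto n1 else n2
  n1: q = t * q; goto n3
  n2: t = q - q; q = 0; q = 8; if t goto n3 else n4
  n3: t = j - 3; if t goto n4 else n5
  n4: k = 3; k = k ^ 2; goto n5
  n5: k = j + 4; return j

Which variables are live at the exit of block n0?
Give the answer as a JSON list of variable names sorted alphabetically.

Answer: ["j", "q", "t"]

Working:
Per-block:
  n0: def={j,q,t} ue=∅
  n1: def={q} ue={q,t}
  n2: def={q,t} ue={q}
  n3: def={t} ue={j}
  n4: def={k} ue=∅
  n5: def={k} ue={j}

Liveness:
  live n0: ∅→{j,q,t}
  live n1: {j,q,t}→{j}
  live n2: {j,q}→{j}
  live n3: {j}→{j}
  live n4: {j}→{j}
  live n5: {j}→∅

live-out(n0) = ["j", "q", "t"]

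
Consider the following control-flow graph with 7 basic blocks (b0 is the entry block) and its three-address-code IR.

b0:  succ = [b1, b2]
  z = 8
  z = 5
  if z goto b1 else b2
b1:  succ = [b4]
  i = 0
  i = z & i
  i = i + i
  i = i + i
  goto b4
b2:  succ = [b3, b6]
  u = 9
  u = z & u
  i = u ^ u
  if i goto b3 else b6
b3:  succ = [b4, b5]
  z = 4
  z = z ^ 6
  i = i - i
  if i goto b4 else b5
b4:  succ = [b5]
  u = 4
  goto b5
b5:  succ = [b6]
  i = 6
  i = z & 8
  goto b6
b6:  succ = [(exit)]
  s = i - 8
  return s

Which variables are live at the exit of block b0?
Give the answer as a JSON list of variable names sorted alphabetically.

def/use:
  b0: {z} / ∅
  b1: {i} / {z}
  b2: {i,u} / {z}
  b3: {i,z} / {i}
  b4: {u} / ∅
  b5: {i} / {z}
  b6: {s} / {i}

Live sets:
  live b0: ∅→{z}
  live b1: {z}→{z}
  live b2: {z}→{i}
  live b3: {i}→{z}
  live b4: {z}→{z}
  live b5: {z}→{i}
  live b6: {i}→∅

live-out(b0) = ["z"]

Answer: ["z"]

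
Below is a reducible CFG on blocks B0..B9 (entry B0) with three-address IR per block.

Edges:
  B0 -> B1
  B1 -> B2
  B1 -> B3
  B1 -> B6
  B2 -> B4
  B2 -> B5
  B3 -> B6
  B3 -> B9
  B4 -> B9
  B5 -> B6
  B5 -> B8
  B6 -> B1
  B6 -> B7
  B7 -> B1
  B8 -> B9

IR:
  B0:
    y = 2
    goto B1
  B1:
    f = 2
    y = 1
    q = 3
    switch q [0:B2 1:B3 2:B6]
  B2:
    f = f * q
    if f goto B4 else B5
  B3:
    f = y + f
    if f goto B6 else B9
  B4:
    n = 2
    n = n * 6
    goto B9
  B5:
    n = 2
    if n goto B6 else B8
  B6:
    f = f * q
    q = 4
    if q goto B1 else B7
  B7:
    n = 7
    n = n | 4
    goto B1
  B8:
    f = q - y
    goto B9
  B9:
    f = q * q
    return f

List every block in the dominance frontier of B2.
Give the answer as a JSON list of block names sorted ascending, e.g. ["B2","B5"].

Answer: ["B6", "B9"]

Derivation:
idom tree: B1←B0 B2←B1 B3←B1 B4←B2 B5←B2 B6←B1 B7←B6 B8←B5 B9←B1
Dom at joins:
  B1: preds {B0,B6,B7}: {B0} ∩ {B0,B1,B6} ∩ {B0,B1,B6,B7} = {B0}; idom=B0
  B6: preds {B1,B3,B5}: {B0,B1} ∩ {B0,B1,B3} ∩ {B0,B1,B2,B5} = {B0,B1}; idom=B1
  B9: preds {B3,B4,B8}: {B0,B1,B3} ∩ {B0,B1,B2,B4} ∩ {B0,B1,B2,B5,B8} = {B0,B1}; idom=B1

DF derivation:
  join B1 pred B0: · stop@B0
  join B1 pred B6: B6→B1 stop@B0
  join B1 pred B7: B7→B6→B1 stop@B0
  join B6 pred B1: · stop@B1
  join B6 pred B3: B3 stop@B1
  join B6 pred B5: B5→B2 stop@B1
  join B9 pred B3: B3 stop@B1
  join B9 pred B4: B4→B2 stop@B1
  join B9 pred B8: B8→B5→B2 stop@B1
  DF(B0)=∅
  DF(B1)={B1}
  DF(B2)={B6,B9}
  DF(B3)={B6,B9}
  DF(B4)={B9}
  DF(B5)={B6,B9}
  DF(B6)={B1}
  DF(B7)={B1}
  DF(B8)={B9}
  DF(B9)=∅

DF(B2) = ["B6", "B9"]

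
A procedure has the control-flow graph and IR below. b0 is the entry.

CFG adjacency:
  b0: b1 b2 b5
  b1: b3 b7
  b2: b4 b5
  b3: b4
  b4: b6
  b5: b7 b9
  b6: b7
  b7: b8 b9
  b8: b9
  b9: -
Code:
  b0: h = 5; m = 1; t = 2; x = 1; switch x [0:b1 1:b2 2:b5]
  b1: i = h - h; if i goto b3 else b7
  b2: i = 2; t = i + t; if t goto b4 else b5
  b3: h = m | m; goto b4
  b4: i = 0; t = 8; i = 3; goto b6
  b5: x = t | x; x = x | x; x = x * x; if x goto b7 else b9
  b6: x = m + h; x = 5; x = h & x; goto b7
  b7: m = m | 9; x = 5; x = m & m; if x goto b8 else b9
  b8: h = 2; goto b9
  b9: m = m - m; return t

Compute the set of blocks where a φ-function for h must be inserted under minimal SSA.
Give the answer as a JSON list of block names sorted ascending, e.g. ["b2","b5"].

idom tree: b1←b0 b2←b0 b3←b1 b4←b0 b5←b0 b6←b4 b7←b0 b8←b7 b9←b0
Join-block Dom:
  b4: preds {b2,b3}: {b0,b2} ∩ {b0,b1,b3} = {b0}; idom=b0
  b5: preds {b0,b2}: {b0} ∩ {b0,b2} = {b0}; idom=b0
  b7: preds {b1,b5,b6}: {b0,b1} ∩ {b0,b5} ∩ {b0,b4,b6} = {b0}; idom=b0
  b9: preds {b5,b7,b8}: {b0,b5} ∩ {b0,b7} ∩ {b0,b7,b8} = {b0}; idom=b0

DF derivation:
  b4←b2: walk b2 to b0
  b4←b3: walk b3→b1 to b0
  b5←b0: walk · to b0
  b5←b2: walk b2 to b0
  b7←b1: walk b1 to b0
  b7←b5: walk b5 to b0
  b7←b6: walk b6→b4 to b0
  b9←b5: walk b5 to b0
  b9←b7: walk b7 to b0
  b9←b8: walk b8→b7 to b0
  DF(b0)=∅
  DF(b1)={b4,b7}
  DF(b2)={b4,b5}
  DF(b3)={b4}
  DF(b4)={b7}
  DF(b5)={b7,b9}
  DF(b6)={b7}
  DF(b7)={b9}
  DF(b8)={b9}
  DF(b9)=∅

φ for h: defs {b0,b3,b8}
  DF⁺ = {b4,b7,b9}

Answer: ["b4", "b7", "b9"]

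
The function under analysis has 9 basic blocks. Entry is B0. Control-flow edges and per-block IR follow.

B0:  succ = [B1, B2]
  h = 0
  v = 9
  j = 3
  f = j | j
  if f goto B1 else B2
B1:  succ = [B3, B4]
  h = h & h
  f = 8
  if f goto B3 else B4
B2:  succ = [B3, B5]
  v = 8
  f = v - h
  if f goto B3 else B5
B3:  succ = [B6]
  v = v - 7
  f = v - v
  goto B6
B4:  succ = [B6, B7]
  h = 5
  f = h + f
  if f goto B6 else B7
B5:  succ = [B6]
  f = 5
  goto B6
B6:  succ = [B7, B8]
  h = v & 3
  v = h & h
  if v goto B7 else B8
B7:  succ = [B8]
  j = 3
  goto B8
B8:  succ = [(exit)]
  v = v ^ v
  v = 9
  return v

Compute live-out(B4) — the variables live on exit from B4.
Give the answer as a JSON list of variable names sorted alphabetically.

Answer: ["v"]

Working:
Block summaries:
  B0 def {f,h,j,v} use ∅
  B1 def {f,h} use {h}
  B2 def {f,v} use {h}
  B3 def {f,v} use {v}
  B4 def {f,h} use {f}
  B5 def {f} use ∅
  B6 def {h,v} use {v}
  B7 def {j} use ∅
  B8 def {v} use {v}

Liveness:
  B0 li=∅ lo={h,v}
  B1 li={h,v} lo={f,v}
  B2 li={h} lo={v}
  B3 li={v} lo={v}
  B4 li={f,v} lo={v}
  B5 li={v} lo={v}
  B6 li={v} lo={v}
  B7 li={v} lo={v}
  B8 li={v} lo=∅

live-out(B4) = ["v"]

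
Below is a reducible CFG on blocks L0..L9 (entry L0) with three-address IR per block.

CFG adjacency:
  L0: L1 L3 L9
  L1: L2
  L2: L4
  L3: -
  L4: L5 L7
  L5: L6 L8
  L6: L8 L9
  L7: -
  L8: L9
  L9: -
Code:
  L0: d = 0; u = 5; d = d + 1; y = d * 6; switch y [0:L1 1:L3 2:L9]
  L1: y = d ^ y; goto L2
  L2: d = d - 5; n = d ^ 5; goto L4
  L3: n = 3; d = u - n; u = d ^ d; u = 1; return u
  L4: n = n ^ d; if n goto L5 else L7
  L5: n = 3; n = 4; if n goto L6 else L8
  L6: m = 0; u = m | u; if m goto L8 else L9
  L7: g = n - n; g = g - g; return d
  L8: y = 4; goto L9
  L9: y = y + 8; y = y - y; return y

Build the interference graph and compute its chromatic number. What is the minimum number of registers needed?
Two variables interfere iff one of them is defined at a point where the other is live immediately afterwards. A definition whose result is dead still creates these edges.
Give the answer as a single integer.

Answer: 4

Analysis:
Block summaries:
  L0: {d,u,y} / ∅
  L1: {y} / {d,y}
  L2: {d,n} / {d}
  L3: {d,n,u} / {u}
  L4: {n} / {d,n}
  L5: {n} / ∅
  L6: {m,u} / {u}
  L7: {g} / {d,n}
  L8: {y} / ∅
  L9: {y} / {y}

Liveness:
  L0 li=∅ lo={d,u,y}
  L1 li={d,u,y} lo={d,u,y}
  L2 li={d,u,y} lo={d,n,u,y}
  L3 li={u} lo=∅
  L4 li={d,n,u,y} lo={d,n,u,y}
  L5 li={u,y} lo={u,y}
  L6 li={u,y} lo={y}
  L7 li={d,n} lo=∅
  L8 li=∅ lo={y}
  L9 li={y} lo=∅

Interference:
  d: {g,n,u,y}
  g: {d}
  m: {u,y}
  n: {d,u,y}
  u: {d,m,n,y}
  y: {d,m,n,u}

Chromatic number:
  lower bound: {d,n,u,y} mutually conflict ⇒ χ ≥ 4
  4-colouring: c0={d,m}  c1={g,u}  c2={y}  c3={n}
  χ = 4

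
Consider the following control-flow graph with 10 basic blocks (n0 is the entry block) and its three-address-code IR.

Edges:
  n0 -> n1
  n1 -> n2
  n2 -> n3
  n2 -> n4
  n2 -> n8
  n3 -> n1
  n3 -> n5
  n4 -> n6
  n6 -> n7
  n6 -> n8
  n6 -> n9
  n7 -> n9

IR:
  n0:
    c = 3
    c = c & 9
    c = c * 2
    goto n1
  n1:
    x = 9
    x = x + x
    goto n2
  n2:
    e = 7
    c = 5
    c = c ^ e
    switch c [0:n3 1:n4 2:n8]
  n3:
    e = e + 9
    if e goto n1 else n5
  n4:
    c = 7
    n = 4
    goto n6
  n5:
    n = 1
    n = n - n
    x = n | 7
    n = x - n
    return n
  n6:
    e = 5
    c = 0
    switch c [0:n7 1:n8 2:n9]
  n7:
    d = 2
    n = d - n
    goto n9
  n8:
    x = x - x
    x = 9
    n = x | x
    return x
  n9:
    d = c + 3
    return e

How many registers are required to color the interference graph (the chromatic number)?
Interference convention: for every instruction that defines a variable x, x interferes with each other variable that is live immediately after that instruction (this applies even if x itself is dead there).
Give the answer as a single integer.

Per-block:
  n0: {c} / ∅
  n1: {x} / ∅
  n2: {c,e} / ∅
  n3: {e} / {e}
  n4: {c,n} / ∅
  n5: {n,x} / ∅
  n6: {c,e} / ∅
  n7: {d,n} / {n}
  n8: {n,x} / {x}
  n9: {d} / {c,e}

Backward fixpoint:
  n0 li=∅ lo=∅
  n1 li=∅ lo={x}
  n2 li={x} lo={e,x}
  n3 li={e} lo=∅
  n4 li={x} lo={n,x}
  n5 li=∅ lo=∅
  n6 li={n,x} lo={c,e,n,x}
  n7 li={c,e,n} lo={c,e}
  n8 li={x} lo=∅
  n9 li={c,e} lo=∅

Interfere edges:
  c↔{d,e,n,x}
  d↔{c,e,n}
  e↔{c,d,n,x}
  n↔{c,d,e,x}
  x↔{c,e,n}

Colouring:
  {c,d,e,n} pairwise interfere (4-clique) ⇒ χ ≥ 4
  4-colouring: R0={c}  R1={e}  R2={n}  R3={d,x}
  χ = 4

Answer: 4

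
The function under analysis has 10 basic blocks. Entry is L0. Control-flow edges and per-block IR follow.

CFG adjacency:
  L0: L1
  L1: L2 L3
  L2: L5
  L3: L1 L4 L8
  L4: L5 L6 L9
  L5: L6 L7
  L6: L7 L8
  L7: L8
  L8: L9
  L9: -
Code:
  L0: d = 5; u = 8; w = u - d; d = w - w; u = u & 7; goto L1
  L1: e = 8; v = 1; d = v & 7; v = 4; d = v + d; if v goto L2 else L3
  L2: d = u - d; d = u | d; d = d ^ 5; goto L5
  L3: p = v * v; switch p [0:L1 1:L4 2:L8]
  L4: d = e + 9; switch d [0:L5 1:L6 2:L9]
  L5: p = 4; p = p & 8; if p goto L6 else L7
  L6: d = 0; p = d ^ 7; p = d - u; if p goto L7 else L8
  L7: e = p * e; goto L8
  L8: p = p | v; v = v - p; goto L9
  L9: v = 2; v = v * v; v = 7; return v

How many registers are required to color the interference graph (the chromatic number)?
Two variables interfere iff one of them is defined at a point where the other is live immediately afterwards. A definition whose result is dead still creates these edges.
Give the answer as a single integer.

Block summaries:
  L0: def={d,u,w} ue=∅
  L1: def={d,e,v} ue=∅
  L2: def={d} ue={d,u}
  L3: def={p} ue={v}
  L4: def={d} ue={e}
  L5: def={p} ue=∅
  L6: def={d,p} ue={u}
  L7: def={e} ue={e,p}
  L8: def={p,v} ue={p,v}
  L9: def={v} ue=∅

Liveness:
  L0: in=∅ out={u}
  L1: in={u} out={d,e,u,v}
  L2: in={d,e,u,v} out={e,u,v}
  L3: in={e,u,v} out={e,p,u,v}
  L4: in={e,u,v} out={e,u,v}
  L5: in={e,u,v} out={e,p,u,v}
  L6: in={e,u,v} out={e,p,v}
  L7: in={e,p,v} out={p,v}
  L8: in={p,v} out=∅
  L9: in=∅ out=∅

Conflict graph:
  d — {e,p,u,v}
  e — {d,p,u,v}
  p — {d,e,u,v}
  u — {d,e,p,v,w}
  v — {d,e,p,u}
  w — {u}

Colouring:
  lower bound: {d,e,p,u,v} mutually conflict ⇒ χ ≥ 5
  5-colouring: r0={u}  r1={d,w}  r2={e}  r3={p}  r4={v}
  χ = 5

Answer: 5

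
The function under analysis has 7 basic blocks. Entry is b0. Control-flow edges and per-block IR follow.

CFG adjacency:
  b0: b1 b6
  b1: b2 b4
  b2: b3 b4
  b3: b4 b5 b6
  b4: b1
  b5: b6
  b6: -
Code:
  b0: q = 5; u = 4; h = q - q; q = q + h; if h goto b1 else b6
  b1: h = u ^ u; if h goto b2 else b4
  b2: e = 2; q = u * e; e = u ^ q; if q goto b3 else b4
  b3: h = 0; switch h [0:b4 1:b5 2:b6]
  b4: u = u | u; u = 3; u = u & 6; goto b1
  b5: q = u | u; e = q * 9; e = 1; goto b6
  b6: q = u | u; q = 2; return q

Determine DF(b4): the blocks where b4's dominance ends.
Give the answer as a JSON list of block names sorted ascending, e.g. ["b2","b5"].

idom tree: b1←b0 b2←b1 b3←b2 b4←b1 b5←b3 b6←b0
Join-block Dom:
  b1: preds {b0,b4}: {b0} ∩ {b0,b1,b4} = {b0}; idom=b0
  b4: preds {b1,b2,b3}: {b0,b1} ∩ {b0,b1,b2} ∩ {b0,b1,b2,b3} = {b0,b1}; idom=b1
  b6: preds {b0,b3,b5}: {b0} ∩ {b0,b1,b2,b3} ∩ {b0,b1,b2,b3,b5} = {b0}; idom=b0

DF walk-up:
  join b1 pred b0: · stop@b0
  join b1 pred b4: b4→b1 stop@b0
  join b4 pred b1: · stop@b1
  join b4 pred b2: b2 stop@b1
  join b4 pred b3: b3→b2 stop@b1
  join b6 pred b0: · stop@b0
  join b6 pred b3: b3→b2→b1 stop@b0
  join b6 pred b5: b5→b3→b2→b1 stop@b0
  DF(b0)=∅
  DF(b1)={b1,b6}
  DF(b2)={b4,b6}
  DF(b3)={b4,b6}
  DF(b4)={b1}
  DF(b5)={b6}
  DF(b6)=∅

DF(b4) = ["b1"]

Answer: ["b1"]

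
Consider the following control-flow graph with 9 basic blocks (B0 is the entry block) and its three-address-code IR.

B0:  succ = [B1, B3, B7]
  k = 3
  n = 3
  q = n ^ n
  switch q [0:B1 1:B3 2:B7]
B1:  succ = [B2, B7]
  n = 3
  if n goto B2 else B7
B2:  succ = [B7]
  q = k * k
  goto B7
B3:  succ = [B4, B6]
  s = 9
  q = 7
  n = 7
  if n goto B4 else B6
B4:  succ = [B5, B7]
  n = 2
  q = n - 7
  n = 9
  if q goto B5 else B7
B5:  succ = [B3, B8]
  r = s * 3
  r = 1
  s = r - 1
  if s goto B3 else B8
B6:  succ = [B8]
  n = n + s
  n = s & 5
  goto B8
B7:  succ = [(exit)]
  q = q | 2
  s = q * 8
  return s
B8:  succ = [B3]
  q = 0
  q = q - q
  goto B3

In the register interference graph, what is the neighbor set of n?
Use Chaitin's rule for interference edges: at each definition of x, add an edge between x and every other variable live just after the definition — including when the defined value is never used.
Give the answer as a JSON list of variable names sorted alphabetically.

Block summaries:
  B0 def {k,n,q} use ∅
  B1 def {n} use ∅
  B2 def {q} use {k}
  B3 def {n,q,s} use ∅
  B4 def {n,q} use ∅
  B5 def {r,s} use {s}
  B6 def {n} use {n,s}
  B7 def {q,s} use {q}
  B8 def {q} use ∅

Backward fixpoint:
  B0: in=∅ out={k,q}
  B1: in={k,q} out={k,q}
  B2: in={k} out={q}
  B3: in=∅ out={n,s}
  B4: in={s} out={q,s}
  B5: in={s} out=∅
  B6: in={n,s} out=∅
  B7: in={q} out=∅
  B8: in=∅ out=∅

Conflict graph:
  k — {n,q}
  n — {k,q,s}
  q — {k,n,s}
  r — ∅
  s — {n,q}

N(n) = ["k", "q", "s"]

Answer: ["k", "q", "s"]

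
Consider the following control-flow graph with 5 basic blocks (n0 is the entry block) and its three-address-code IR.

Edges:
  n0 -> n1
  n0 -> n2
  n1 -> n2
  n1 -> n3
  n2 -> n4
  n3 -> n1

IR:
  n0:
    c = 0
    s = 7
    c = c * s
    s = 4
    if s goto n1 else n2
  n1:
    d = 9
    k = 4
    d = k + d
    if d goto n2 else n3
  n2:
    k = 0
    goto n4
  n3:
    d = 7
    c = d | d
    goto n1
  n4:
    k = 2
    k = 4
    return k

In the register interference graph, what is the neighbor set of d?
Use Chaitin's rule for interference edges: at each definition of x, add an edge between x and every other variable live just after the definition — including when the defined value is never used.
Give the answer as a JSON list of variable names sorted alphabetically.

Per-block:
  n0: def={c,s} ue=∅
  n1: def={d,k} ue=∅
  n2: def={k} ue=∅
  n3: def={c,d} ue=∅
  n4: def={k} ue=∅

Live sets:
  n0 li=∅ lo=∅
  n1 li=∅ lo=∅
  n2 li=∅ lo=∅
  n3 li=∅ lo=∅
  n4 li=∅ lo=∅

Conflict graph:
  c — {s}
  d — {k}
  k — {d}
  s — {c}

N(d) = ["k"]

Answer: ["k"]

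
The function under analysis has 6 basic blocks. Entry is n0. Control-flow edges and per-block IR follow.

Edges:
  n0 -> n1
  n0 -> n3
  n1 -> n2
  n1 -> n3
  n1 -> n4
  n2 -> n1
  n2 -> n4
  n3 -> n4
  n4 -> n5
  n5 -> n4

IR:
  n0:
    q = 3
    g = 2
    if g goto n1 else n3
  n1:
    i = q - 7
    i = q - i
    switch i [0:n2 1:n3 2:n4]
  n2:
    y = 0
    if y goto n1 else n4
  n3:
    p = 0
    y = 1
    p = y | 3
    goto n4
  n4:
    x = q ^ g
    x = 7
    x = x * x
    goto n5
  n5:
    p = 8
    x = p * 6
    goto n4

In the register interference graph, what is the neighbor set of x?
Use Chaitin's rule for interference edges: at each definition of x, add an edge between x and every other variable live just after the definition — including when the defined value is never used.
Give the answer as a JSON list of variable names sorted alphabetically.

Block summaries:
  n0: {g,q} / ∅
  n1: {i} / {q}
  n2: {y} / ∅
  n3: {p,y} / ∅
  n4: {x} / {g,q}
  n5: {p,x} / ∅

Backward fixpoint:
  live n0: ∅→{g,q}
  live n1: {g,q}→{g,q}
  live n2: {g,q}→{g,q}
  live n3: {g,q}→{g,q}
  live n4: {g,q}→{g,q}
  live n5: {g,q}→{g,q}

Interference:
  g↔{i,p,q,x,y}
  i↔{g,q}
  p↔{g,q}
  q↔{g,i,p,x,y}
  x↔{g,q}
  y↔{g,q}

N(x) = ["g", "q"]

Answer: ["g", "q"]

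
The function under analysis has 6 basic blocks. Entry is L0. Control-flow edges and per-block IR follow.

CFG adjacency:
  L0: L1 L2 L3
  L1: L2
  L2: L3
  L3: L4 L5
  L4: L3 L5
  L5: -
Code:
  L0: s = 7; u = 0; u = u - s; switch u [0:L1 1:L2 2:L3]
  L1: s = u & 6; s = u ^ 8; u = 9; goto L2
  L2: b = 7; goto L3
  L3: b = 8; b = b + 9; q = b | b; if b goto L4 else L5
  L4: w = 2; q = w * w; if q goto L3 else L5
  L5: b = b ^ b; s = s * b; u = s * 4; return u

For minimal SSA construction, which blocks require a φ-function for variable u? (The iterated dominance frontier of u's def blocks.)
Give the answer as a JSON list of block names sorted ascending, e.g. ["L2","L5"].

Answer: ["L2", "L3"]

Working:
idom tree: L1←L0 L2←L0 L3←L0 L4←L3 L5←L3
Join-block Dom:
  L2: preds {L0,L1}: {L0} ∩ {L0,L1} = {L0}; idom=L0
  L3: preds {L0,L2,L4}: {L0} ∩ {L0,L2} ∩ {L0,L3,L4} = {L0}; idom=L0
  L5: preds {L3,L4}: {L0,L3} ∩ {L0,L3,L4} = {L0,L3}; idom=L3

DF derivation:
  L2←L0: walk · to L0
  L2←L1: walk L1 to L0
  L3←L0: walk · to L0
  L3←L2: walk L2 to L0
  L3←L4: walk L4→L3 to L0
  L5←L3: walk · to L3
  L5←L4: walk L4 to L3
  DF(L0)=∅
  DF(L1)={L2}
  DF(L2)={L3}
  DF(L3)={L3}
  DF(L4)={L3,L5}
  DF(L5)=∅

φ for u: defs {L0,L1,L5}
  DF⁺ = {L2,L3}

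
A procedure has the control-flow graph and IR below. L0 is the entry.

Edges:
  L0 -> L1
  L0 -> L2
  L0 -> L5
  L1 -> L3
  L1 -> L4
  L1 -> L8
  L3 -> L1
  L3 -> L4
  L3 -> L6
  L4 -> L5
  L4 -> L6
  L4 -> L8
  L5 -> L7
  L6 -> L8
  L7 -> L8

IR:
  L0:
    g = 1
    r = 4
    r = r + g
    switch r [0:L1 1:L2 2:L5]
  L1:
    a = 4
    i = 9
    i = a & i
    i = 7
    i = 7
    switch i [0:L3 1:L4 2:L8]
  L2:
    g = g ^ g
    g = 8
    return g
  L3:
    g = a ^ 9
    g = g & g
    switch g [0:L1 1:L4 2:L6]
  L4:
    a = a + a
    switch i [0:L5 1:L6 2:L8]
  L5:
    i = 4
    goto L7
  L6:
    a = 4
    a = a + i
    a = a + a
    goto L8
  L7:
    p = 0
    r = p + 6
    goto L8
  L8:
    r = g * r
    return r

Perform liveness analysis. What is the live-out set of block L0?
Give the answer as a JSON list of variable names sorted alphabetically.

Answer: ["g", "r"]

Analysis:
def/use:
  L0: def={g,r} ue=∅
  L1: def={a,i} ue=∅
  L2: def={g} ue={g}
  L3: def={g} ue={a}
  L4: def={a} ue={a,i}
  L5: def={i} ue=∅
  L6: def={a} ue={i}
  L7: def={p,r} ue=∅
  L8: def={r} ue={g,r}

Live sets:
  live L0: ∅→{g,r}
  live L1: {g,r}→{a,g,i,r}
  live L2: {g}→∅
  live L3: {a,i,r}→{a,g,i,r}
  live L4: {a,g,i,r}→{g,i,r}
  live L5: {g}→{g}
  live L6: {g,i,r}→{g,r}
  live L7: {g}→{g,r}
  live L8: {g,r}→∅

live-out(L0) = ["g", "r"]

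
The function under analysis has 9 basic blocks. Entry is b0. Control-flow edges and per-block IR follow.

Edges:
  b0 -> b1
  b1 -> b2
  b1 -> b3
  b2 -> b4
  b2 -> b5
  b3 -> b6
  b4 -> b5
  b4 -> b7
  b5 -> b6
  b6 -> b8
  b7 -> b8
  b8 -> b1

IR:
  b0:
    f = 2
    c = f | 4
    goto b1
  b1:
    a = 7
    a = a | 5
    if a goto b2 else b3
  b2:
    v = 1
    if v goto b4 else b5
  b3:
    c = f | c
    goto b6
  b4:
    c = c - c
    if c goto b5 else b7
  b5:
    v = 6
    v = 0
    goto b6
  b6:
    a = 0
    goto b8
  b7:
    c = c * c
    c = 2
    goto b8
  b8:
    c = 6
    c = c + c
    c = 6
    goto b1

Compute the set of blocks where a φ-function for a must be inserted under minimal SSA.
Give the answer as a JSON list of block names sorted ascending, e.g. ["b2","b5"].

idom tree: b1←b0 b2←b1 b3←b1 b4←b2 b5←b2 b6←b1 b7←b4 b8←b1
Join-block Dom:
  b1: preds {b0,b8}: {b0} ∩ {b0,b1,b8} = {b0}; idom=b0
  b5: preds {b2,b4}: {b0,b1,b2} ∩ {b0,b1,b2,b4} = {b0,b1,b2}; idom=b2
  b6: preds {b3,b5}: {b0,b1,b3} ∩ {b0,b1,b2,b5} = {b0,b1}; idom=b1
  b8: preds {b6,b7}: {b0,b1,b6} ∩ {b0,b1,b2,b4,b7} = {b0,b1}; idom=b1

DF derivation:
  join b1 pred b0: · stop@b0
  join b1 pred b8: b8→b1 stop@b0
  join b5 pred b2: · stop@b2
  join b5 pred b4: b4 stop@b2
  join b6 pred b3: b3 stop@b1
  join b6 pred b5: b5→b2 stop@b1
  join b8 pred b6: b6 stop@b1
  join b8 pred b7: b7→b4→b2 stop@b1
  DF(b0)=∅
  DF(b1)={b1}
  DF(b2)={b6,b8}
  DF(b3)={b6}
  DF(b4)={b5,b8}
  DF(b5)={b6}
  DF(b6)={b8}
  DF(b7)={b8}
  DF(b8)={b1}

φ for a: defs {b1,b6}
  DF⁺ = {b1,b8}

Answer: ["b1", "b8"]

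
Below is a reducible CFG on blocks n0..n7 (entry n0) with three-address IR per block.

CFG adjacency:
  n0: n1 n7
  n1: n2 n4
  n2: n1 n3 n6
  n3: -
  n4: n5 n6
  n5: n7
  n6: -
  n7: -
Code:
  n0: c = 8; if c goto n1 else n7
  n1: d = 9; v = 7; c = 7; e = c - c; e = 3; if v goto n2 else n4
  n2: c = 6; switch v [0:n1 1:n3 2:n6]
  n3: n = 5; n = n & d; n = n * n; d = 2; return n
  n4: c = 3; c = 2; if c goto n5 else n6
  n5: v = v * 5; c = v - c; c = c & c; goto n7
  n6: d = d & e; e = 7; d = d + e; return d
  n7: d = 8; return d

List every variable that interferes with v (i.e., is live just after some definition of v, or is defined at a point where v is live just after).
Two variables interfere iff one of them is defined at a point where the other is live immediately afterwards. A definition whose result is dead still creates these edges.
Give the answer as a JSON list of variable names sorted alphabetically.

def/use:
  n0: def={c} ue=∅
  n1: def={c,d,e,v} ue=∅
  n2: def={c} ue={v}
  n3: def={d,n} ue={d}
  n4: def={c} ue=∅
  n5: def={c,v} ue={c,v}
  n6: def={d,e} ue={d,e}
  n7: def={d} ue=∅

Backward fixpoint:
  live n0: ∅→∅
  live n1: ∅→{d,e,v}
  live n2: {d,e,v}→{d,e}
  live n3: {d}→∅
  live n4: {d,e,v}→{c,d,e,v}
  live n5: {c,v}→∅
  live n6: {d,e}→∅
  live n7: ∅→∅

Interference:
  c: {d,e,v}
  d: {c,e,n,v}
  e: {c,d,v}
  n: {d}
  v: {c,d,e}

N(v) = ["c", "d", "e"]

Answer: ["c", "d", "e"]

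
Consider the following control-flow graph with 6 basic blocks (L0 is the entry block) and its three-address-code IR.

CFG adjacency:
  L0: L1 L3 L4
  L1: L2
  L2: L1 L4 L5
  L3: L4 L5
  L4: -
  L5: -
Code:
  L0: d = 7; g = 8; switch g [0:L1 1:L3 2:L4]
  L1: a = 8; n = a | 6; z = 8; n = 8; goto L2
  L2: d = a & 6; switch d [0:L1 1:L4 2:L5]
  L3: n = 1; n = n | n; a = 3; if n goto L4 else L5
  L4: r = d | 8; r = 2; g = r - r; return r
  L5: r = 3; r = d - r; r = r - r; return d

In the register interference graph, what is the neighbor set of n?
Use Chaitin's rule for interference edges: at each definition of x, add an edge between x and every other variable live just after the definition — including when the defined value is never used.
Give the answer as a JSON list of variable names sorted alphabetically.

Answer: ["a", "d"]

Analysis:
Per-block:
  L0: {d,g} / ∅
  L1: {a,n,z} / ∅
  L2: {d} / {a}
  L3: {a,n} / ∅
  L4: {g,r} / {d}
  L5: {r} / {d}

Live sets:
  L0 li=∅ lo={d}
  L1 li=∅ lo={a}
  L2 li={a} lo={d}
  L3 li={d} lo={d}
  L4 li={d} lo=∅
  L5 li={d} lo=∅

Conflict graph:
  a↔{d,n,z}
  d↔{a,g,n,r}
  g↔{d,r}
  n↔{a,d}
  r↔{d,g}
  z↔{a}

N(n) = ["a", "d"]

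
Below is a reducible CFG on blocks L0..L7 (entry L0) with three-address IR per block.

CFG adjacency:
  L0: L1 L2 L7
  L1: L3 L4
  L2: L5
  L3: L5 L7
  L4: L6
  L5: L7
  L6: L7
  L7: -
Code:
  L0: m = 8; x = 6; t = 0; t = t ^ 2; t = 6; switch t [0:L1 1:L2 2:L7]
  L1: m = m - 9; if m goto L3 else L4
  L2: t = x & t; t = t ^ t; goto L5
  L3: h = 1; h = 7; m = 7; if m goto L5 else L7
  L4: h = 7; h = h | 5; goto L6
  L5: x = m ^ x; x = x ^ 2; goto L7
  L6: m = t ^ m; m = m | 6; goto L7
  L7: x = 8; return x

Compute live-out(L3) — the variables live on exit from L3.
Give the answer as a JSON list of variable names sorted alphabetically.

Block summaries:
  L0: {m,t,x} / ∅
  L1: {m} / {m}
  L2: {t} / {t,x}
  L3: {h,m} / ∅
  L4: {h} / ∅
  L5: {x} / {m,x}
  L6: {m} / {m,t}
  L7: {x} / ∅

Backward fixpoint:
  live L0: ∅→{m,t,x}
  live L1: {m,t,x}→{m,t,x}
  live L2: {m,t,x}→{m,x}
  live L3: {x}→{m,x}
  live L4: {m,t}→{m,t}
  live L5: {m,x}→∅
  live L6: {m,t}→∅
  live L7: ∅→∅

live-out(L3) = ["m", "x"]

Answer: ["m", "x"]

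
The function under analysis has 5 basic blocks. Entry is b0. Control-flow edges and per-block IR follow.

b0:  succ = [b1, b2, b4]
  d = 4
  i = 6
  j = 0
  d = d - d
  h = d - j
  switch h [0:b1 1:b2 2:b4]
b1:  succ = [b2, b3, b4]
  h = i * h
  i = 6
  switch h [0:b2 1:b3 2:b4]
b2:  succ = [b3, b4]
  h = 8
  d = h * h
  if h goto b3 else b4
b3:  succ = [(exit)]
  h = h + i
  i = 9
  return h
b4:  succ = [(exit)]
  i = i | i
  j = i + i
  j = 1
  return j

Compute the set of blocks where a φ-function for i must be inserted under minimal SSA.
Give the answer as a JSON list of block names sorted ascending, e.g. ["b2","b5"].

idom tree: b1←b0 b2←b0 b3←b0 b4←b0
Dom∩ at merges:
  b2: preds {b0,b1}: {b0} ∩ {b0,b1} = {b0}; idom=b0
  b3: preds {b1,b2}: {b0,b1} ∩ {b0,b2} = {b0}; idom=b0
  b4: preds {b0,b1,b2}: {b0} ∩ {b0,b1} ∩ {b0,b2} = {b0}; idom=b0

DF walk-up:
  b2←b0: walk · to b0
  b2←b1: walk b1 to b0
  b3←b1: walk b1 to b0
  b3←b2: walk b2 to b0
  b4←b0: walk · to b0
  b4←b1: walk b1 to b0
  b4←b2: walk b2 to b0
  b0: DF=∅
  b1: DF={b2,b3,b4}
  b2: DF={b3,b4}
  b3: DF=∅
  b4: DF=∅

φ for i: defs {b0,b1,b3,b4}
  DF⁺ = {b2,b3,b4}

Answer: ["b2", "b3", "b4"]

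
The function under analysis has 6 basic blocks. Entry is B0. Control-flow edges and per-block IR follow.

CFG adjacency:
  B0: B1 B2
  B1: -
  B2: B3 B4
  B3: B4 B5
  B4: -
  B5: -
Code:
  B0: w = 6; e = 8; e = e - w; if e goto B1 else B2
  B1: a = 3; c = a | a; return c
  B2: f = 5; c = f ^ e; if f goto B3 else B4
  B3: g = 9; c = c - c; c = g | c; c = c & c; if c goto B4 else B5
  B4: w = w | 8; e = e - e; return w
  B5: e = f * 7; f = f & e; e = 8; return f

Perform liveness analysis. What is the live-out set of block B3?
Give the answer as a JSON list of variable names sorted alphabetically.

Answer: ["e", "f", "w"]

Analysis:
Block summaries:
  B0 def {e,w} use ∅
  B1 def {a,c} use ∅
  B2 def {c,f} use {e}
  B3 def {c,g} use {c}
  B4 def {e,w} use {e,w}
  B5 def {e,f} use {f}

Backward fixpoint:
  B0 li=∅ lo={e,w}
  B1 li=∅ lo=∅
  B2 li={e,w} lo={c,e,f,w}
  B3 li={c,e,f,w} lo={e,f,w}
  B4 li={e,w} lo=∅
  B5 li={f} lo=∅

live-out(B3) = ["e", "f", "w"]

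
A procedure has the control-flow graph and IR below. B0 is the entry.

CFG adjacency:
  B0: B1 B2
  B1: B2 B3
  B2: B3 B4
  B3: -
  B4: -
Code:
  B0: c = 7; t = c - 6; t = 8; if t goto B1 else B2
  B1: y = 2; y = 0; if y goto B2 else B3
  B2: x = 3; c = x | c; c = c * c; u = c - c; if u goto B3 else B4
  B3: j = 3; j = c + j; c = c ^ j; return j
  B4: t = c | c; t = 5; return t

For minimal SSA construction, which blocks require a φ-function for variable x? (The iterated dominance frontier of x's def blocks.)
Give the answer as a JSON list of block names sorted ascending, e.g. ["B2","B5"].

idom tree: B1←B0 B2←B0 B3←B0 B4←B2
Dom at joins:
  B2: preds {B0,B1}: {B0} ∩ {B0,B1} = {B0}; idom=B0
  B3: preds {B1,B2}: {B0,B1} ∩ {B0,B2} = {B0}; idom=B0

Frontier:
  B2←B0: walk · to B0
  B2←B1: walk B1 to B0
  B3←B1: walk B1 to B0
  B3←B2: walk B2 to B0
  B0: DF=∅
  B1: DF={B2,B3}
  B2: DF={B3}
  B3: DF=∅
  B4: DF=∅

φ for x: defs {B2}
  DF⁺ = {B3}

Answer: ["B3"]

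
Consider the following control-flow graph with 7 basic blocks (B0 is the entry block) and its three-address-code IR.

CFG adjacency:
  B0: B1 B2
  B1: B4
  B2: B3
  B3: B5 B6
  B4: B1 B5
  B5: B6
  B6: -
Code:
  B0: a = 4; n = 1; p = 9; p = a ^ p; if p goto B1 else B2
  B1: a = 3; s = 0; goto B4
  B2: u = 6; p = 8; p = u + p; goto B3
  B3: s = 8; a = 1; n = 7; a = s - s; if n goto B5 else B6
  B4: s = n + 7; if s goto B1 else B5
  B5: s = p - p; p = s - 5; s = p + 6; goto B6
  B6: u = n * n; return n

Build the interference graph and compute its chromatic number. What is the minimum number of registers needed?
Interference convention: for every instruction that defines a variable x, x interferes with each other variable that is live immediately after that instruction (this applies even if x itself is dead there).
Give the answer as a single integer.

def/use:
  B0: def={a,n,p} ue=∅
  B1: def={a,s} ue=∅
  B2: def={p,u} ue=∅
  B3: def={a,n,s} ue=∅
  B4: def={s} ue={n}
  B5: def={p,s} ue={p}
  B6: def={u} ue={n}

Liveness:
  live B0: ∅→{n,p}
  live B1: {n,p}→{n,p}
  live B2: ∅→{p}
  live B3: {p}→{n,p}
  live B4: {n,p}→{n,p}
  live B5: {n,p}→{n}
  live B6: {n}→∅

Interfere edges:
  a — {n,p,s}
  n — {a,p,s,u}
  p — {a,n,s,u}
  s — {a,n,p}
  u — {n,p}

Chromatic number:
  clique {a,n,p,s} ⇒ need ≥ 4
  assign a→R2 n→R0 p→R1 s→R3 u→R2 — no edge inside a register ⇒ χ ≤ 4
  χ = 4

Answer: 4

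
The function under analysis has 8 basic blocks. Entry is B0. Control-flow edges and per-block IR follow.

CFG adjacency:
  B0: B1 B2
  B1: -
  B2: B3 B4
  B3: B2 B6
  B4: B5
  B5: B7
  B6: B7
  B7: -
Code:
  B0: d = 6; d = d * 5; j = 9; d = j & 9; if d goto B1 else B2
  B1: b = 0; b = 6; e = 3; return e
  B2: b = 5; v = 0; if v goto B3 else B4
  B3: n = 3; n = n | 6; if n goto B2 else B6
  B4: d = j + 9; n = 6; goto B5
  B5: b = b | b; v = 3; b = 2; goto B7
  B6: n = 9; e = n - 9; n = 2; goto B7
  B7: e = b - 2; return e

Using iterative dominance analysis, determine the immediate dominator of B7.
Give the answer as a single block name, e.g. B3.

idom tree: B1←B0 B2←B0 B3←B2 B4←B2 B5←B4 B6←B3 B7←B2
Dom∩ at merges:
  B2: preds {B0,B3}: {B0} ∩ {B0,B2,B3} = {B0}; idom=B0
  B7: preds {B5,B6}: {B0,B2,B4,B5} ∩ {B0,B2,B3,B6} = {B0,B2}; idom=B2

idom(B7) = B2

Answer: B2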